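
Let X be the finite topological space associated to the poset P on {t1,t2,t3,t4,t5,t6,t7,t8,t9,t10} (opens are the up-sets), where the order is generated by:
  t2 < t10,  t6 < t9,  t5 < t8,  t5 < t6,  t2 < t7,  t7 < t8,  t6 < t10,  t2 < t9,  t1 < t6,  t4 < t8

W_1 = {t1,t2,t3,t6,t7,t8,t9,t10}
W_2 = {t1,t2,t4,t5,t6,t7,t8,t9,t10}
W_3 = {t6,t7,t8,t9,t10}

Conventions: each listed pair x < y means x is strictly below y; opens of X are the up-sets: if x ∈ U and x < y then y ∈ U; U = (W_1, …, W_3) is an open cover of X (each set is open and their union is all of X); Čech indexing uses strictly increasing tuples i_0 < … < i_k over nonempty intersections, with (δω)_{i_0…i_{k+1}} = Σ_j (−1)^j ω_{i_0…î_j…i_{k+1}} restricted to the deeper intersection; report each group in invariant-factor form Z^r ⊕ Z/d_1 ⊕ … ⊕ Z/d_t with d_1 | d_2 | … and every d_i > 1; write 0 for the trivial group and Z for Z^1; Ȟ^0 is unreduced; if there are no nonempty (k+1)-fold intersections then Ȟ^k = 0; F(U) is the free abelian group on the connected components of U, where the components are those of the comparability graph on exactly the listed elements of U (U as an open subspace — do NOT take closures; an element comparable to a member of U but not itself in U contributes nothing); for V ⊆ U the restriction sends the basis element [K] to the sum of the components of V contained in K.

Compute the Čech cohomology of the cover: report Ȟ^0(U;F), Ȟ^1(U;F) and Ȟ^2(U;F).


Ȟ^0 ≅ Z^2; Ȟ^1 ≅ 0; Ȟ^2 ≅ 0

intersection data:
  W12={t1,t2,t6,t7,t8,t9,t10} W13={t6,t7,t8,t9,t10} W23={t6,t7,t8,t9,t10}
  W123={t6,t7,t8,t9,t10}
components per intersection:
  W1: {t1,t2,t6,t7,t8,t9,t10} {t3}
  W2: {t1,t2,t4,t5,t6,t7,t8,t9,t10}
  W3: {t6,t9,t10} {t7,t8}
  W12: {t1,t2,t6,t7,t8,t9,t10}
  W13: {t6,t9,t10} {t7,t8}
  W23: {t6,t9,t10} {t7,t8}
  W123: {t6,t9,t10} {t7,t8}
C dims 5,5,2; δ0: rk 3, SNF 1^3; δ1: rk 2, SNF 1^2
Ȟ^0 = (5 − 3) − 0 = 2, so Ȟ^0 ≅ Z^2
Ȟ^1 = (5 − 2) − 3 = 0, so Ȟ^1 ≅ 0
Ȟ^2 = (2 − 0) − 2 = 0, so Ȟ^2 ≅ 0


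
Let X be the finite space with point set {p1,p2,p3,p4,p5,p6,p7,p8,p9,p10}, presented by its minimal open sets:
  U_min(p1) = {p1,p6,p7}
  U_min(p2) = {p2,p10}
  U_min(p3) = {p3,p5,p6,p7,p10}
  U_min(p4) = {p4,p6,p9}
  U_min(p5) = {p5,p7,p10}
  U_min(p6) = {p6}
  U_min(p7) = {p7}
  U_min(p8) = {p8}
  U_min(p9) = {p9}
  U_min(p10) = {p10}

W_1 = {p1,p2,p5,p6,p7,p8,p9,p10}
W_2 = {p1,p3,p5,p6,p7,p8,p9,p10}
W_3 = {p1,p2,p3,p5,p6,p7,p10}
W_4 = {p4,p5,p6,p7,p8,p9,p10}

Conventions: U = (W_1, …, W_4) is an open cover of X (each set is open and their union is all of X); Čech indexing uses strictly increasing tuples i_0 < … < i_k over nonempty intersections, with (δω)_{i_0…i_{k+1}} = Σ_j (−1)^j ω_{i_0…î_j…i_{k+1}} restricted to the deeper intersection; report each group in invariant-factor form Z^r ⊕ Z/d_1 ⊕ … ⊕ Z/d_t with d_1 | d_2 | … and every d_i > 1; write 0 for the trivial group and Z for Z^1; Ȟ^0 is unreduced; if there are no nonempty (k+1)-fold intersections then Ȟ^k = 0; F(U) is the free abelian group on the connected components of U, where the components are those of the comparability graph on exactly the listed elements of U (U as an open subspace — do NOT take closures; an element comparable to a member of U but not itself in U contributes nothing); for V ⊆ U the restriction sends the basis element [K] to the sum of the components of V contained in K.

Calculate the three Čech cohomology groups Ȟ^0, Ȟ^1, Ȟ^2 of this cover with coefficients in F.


nerve simplices:
  W12={p1,p5,p6,p7,p8,p9,p10} W13={p1,p2,p5,p6,p7,p10} W14={p5,p6,p7,p8,p9,p10} W23={p1,p3,p5,p6,p7,p10} W24={p5,p6,p7,p8,p9,p10} W34={p5,p6,p7,p10}
  W123={p1,p5,p6,p7,p10} W124={p5,p6,p7,p8,p9,p10} W134={p5,p6,p7,p10} W234={p5,p6,p7,p10}
  W1234={p5,p6,p7,p10}
components per intersection:
  W1: {p1,p2,p5,p6,p7,p10} {p8} {p9}
  W2: {p1,p3,p5,p6,p7,p10} {p8} {p9}
  W3: {p1,p2,p3,p5,p6,p7,p10}
  W4: {p4,p6,p9} {p5,p7,p10} {p8}
  W12: {p1,p5,p6,p7,p10} {p8} {p9}
  W13: {p1,p2,p5,p6,p7,p10}
  W14: {p5,p7,p10} {p6} {p8} {p9}
  W23: {p1,p3,p5,p6,p7,p10}
  W24: {p5,p7,p10} {p6} {p8} {p9}
  W34: {p5,p7,p10} {p6}
  W123: {p1,p5,p6,p7,p10}
  W124: {p5,p7,p10} {p6} {p8} {p9}
  W134: {p5,p7,p10} {p6}
  W234: {p5,p7,p10} {p6}
  W1234: {p5,p7,p10} {p6}
C dims 10,15,9,2; δ0: rk 8, SNF 1^8; δ1: rk 7, SNF 1^7; δ2: rk 2, SNF 1^2
degree 0: 10−8−0 = 2 → Ȟ^0 ≅ Z^2
degree 1: 15−7−8 = 0 → Ȟ^1 ≅ 0
degree 2: 9−2−7 = 0 → Ȟ^2 ≅ 0

Ȟ^0 ≅ Z^2; Ȟ^1 ≅ 0; Ȟ^2 ≅ 0


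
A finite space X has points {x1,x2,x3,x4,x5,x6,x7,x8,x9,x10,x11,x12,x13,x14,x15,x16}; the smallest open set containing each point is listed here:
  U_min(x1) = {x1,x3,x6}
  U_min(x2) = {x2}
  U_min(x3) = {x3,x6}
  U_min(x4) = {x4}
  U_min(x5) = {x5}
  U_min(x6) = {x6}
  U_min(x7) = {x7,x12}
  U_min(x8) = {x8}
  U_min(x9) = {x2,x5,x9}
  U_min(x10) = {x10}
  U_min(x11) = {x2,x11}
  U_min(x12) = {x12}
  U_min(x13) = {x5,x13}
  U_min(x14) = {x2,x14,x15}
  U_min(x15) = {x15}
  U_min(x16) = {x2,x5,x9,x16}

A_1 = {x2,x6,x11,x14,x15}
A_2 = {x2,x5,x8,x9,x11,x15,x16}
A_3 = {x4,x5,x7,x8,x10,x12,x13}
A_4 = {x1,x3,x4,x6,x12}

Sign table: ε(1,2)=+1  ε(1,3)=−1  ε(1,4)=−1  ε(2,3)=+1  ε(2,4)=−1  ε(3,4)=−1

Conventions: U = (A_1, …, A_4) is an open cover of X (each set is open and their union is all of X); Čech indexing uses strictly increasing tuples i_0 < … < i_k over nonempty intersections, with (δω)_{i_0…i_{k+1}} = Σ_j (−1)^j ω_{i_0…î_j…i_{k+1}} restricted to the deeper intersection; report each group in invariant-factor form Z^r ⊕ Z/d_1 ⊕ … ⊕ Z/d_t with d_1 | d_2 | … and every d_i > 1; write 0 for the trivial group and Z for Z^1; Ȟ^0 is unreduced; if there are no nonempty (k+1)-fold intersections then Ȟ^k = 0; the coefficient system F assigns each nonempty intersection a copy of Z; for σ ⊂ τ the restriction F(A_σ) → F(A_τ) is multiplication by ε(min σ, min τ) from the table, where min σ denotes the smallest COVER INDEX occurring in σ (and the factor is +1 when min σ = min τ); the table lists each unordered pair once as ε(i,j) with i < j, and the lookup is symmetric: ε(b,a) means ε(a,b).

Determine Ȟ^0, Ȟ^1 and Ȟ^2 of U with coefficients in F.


nonempty intersections:
  A12={x2,x11,x15} A14={x6} A23={x5,x8} A34={x4,x12}
C dims 4,4; δ0: rk 3, SNF 1^3
Ȟ^0: (4−3)−0=1 ⇒ Z
Ȟ^1: (4−0)−3=1 ⇒ Z
Ȟ^2: (0−0)−0=0 ⇒ 0

Ȟ^0 ≅ Z, Ȟ^1 ≅ Z and Ȟ^2 ≅ 0


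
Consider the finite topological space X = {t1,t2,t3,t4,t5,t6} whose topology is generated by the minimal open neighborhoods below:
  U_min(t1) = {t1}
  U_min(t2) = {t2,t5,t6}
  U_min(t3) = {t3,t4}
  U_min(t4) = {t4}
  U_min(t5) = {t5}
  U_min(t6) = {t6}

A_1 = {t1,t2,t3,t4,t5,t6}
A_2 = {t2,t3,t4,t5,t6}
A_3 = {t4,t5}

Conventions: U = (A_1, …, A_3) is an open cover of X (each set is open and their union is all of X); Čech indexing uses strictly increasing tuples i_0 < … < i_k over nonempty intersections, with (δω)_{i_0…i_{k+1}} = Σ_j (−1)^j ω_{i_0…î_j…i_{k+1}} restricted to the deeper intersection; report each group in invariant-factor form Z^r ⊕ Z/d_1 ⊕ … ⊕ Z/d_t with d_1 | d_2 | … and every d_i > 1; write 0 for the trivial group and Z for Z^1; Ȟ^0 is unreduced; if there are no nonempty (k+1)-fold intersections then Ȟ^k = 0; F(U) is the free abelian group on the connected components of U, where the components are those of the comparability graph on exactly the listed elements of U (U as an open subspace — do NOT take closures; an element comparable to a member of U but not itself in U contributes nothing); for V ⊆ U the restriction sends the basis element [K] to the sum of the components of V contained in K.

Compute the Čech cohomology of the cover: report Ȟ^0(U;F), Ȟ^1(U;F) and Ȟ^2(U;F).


nerve of the cover:
  A12={t2,t3,t4,t5,t6} A13={t4,t5} A23={t4,t5}
  A123={t4,t5}
components per intersection:
  A1: {t1} {t2,t5,t6} {t3,t4}
  A2: {t2,t5,t6} {t3,t4}
  A3: {t4} {t5}
  A12: {t2,t5,t6} {t3,t4}
  A13: {t4} {t5}
  A23: {t4} {t5}
  A123: {t4} {t5}
C dims 7,6,2; δ0: rk 4, SNF 1^4; δ1: rk 2, SNF 1^2
Ȟ^0 = (7 − 4) − 0 = 3, so Ȟ^0 ≅ Z^3
Ȟ^1 = (6 − 2) − 4 = 0, so Ȟ^1 ≅ 0
Ȟ^2 = (2 − 0) − 2 = 0, so Ȟ^2 ≅ 0

Ȟ^0 = Z^3, Ȟ^1 = 0, Ȟ^2 = 0


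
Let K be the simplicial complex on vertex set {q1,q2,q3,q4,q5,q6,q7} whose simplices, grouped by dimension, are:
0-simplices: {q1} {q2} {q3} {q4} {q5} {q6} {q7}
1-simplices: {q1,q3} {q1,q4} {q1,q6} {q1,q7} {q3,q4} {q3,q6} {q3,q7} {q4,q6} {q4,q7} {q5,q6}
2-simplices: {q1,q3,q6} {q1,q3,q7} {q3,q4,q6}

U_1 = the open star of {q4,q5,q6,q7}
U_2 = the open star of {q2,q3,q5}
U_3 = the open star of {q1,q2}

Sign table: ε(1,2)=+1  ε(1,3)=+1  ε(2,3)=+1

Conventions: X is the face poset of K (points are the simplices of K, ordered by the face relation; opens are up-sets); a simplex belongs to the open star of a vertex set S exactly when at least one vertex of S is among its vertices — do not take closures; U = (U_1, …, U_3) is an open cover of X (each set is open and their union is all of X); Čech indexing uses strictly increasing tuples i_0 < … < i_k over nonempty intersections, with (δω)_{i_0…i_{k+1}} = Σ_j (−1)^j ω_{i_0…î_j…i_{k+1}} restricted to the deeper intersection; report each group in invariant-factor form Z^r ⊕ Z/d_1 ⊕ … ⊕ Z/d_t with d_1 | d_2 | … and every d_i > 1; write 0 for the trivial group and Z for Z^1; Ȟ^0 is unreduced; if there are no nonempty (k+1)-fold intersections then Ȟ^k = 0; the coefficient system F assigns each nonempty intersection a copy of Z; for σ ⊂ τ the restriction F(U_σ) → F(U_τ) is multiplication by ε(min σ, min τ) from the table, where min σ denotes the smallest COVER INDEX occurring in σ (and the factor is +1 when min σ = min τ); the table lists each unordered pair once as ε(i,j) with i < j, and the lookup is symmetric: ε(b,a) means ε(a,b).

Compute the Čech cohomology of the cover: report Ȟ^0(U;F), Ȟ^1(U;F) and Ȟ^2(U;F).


Ȟ^0 = Z,  Ȟ^1 = 0,  Ȟ^2 = 0

nonempty intersections:
  U1={{q4},{q5},{q6},{q7},{q1,q4},{q1,q6},{q1,q7},{q3,q4},{q3,q6},{q3,q7},{q4,q6},{q4,q7},{q5,q6},{q1,q3,q6},{q1,q3,q7},{q3,q4,q6}} U2={{q2},{q3},{q5},{q1,q3},{q3,q4},{q3,q6},{q3,q7},{q5,q6},{q1,q3,q6},{q1,q3,q7},{q3,q4,q6}} U3={{q1},{q2},{q1,q3},{q1,q4},{q1,q6},{q1,q7},{q1,q3,q6},{q1,q3,q7}}
  U12={{q5},{q3,q4},{q3,q6},{q3,q7},{q5,q6},{q1,q3,q6},{q1,q3,q7},{q3,q4,q6}} U13={{q1,q4},{q1,q6},{q1,q7},{q1,q3,q6},{q1,q3,q7}} U23={{q2},{q1,q3},{q1,q3,q6},{q1,q3,q7}}
  U123={{q1,q3,q6},{q1,q3,q7}}
C dims 3,3,1; δ0: rk 2, SNF 1^2; δ1: rk 1, SNF 1^1
Ȟ^0: (3−2)−0=1 ⇒ Z
Ȟ^1: (3−1)−2=0 ⇒ 0
Ȟ^2: (1−0)−1=0 ⇒ 0


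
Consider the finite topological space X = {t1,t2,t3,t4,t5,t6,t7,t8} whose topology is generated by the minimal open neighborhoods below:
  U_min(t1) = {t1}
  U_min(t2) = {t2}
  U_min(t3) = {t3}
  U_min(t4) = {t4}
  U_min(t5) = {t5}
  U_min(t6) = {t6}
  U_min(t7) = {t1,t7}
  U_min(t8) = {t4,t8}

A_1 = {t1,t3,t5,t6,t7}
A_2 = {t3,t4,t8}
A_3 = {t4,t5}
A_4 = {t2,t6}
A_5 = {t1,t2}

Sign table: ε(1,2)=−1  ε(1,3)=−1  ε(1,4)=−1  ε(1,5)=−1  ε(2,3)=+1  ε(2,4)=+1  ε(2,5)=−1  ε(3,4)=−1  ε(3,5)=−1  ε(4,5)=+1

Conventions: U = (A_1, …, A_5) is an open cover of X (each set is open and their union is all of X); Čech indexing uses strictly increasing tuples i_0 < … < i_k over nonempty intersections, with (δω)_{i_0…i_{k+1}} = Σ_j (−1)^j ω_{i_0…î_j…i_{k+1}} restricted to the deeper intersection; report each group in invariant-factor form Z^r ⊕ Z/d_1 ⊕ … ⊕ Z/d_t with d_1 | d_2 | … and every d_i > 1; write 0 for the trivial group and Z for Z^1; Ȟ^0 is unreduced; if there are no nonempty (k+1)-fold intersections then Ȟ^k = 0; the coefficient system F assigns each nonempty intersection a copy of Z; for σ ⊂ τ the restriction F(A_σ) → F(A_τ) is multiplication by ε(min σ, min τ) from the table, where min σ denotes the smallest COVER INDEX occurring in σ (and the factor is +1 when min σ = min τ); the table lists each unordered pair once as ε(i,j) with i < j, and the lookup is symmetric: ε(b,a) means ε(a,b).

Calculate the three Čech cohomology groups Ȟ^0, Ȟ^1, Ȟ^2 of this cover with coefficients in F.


Ȟ^0(U;F) ≅ Z, Ȟ^1(U;F) ≅ Z^2, Ȟ^2(U;F) ≅ 0

nonempty intersections:
  A12={t3} A13={t5} A14={t6} A15={t1} A23={t4} A45={t2}
C dims 5,6; δ0: rk 4, SNF 1^4
Ȟ^0: (5−4)−0=1 ⇒ Z
Ȟ^1: (6−0)−4=2 ⇒ Z^2
Ȟ^2: (0−0)−0=0 ⇒ 0


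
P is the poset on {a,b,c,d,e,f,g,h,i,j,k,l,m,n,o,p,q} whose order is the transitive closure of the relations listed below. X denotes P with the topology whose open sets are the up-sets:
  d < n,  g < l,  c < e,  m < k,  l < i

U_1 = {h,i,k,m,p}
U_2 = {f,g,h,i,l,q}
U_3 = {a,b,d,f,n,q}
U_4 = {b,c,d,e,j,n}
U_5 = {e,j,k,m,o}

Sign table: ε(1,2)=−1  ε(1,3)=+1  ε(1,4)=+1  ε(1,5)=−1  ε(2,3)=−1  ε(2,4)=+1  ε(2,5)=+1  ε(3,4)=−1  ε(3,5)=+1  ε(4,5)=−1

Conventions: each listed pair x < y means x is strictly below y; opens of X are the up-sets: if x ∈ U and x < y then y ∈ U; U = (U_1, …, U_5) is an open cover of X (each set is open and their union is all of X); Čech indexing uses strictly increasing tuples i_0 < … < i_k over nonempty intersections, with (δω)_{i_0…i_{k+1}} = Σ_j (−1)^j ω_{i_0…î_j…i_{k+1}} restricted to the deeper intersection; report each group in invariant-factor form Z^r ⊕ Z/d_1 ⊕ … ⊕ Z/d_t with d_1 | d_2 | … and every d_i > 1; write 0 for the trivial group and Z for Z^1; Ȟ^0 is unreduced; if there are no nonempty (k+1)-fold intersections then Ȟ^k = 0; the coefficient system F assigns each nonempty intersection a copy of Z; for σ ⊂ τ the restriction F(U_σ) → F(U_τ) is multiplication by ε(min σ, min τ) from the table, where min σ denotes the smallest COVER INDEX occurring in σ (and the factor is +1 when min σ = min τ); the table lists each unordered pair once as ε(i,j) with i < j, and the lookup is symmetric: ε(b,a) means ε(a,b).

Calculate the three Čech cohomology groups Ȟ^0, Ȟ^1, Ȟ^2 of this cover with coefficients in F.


Ȟ^0(U;F) ≅ 0,  Ȟ^1(U;F) ≅ Z/2,  Ȟ^2(U;F) ≅ 0

nonempty intersections:
  U12={h,i} U15={k,m} U23={f,q} U34={b,d,n} U45={e,j}
C dims 5,5; δ0: rk 5, SNF 1^4·2
Ȟ^0: (5−5)−0=0 ⇒ 0
Ȟ^1: (5−0)−5=0 plus torsion [2] ⇒ Z/2
Ȟ^2: (0−0)−0=0 ⇒ 0


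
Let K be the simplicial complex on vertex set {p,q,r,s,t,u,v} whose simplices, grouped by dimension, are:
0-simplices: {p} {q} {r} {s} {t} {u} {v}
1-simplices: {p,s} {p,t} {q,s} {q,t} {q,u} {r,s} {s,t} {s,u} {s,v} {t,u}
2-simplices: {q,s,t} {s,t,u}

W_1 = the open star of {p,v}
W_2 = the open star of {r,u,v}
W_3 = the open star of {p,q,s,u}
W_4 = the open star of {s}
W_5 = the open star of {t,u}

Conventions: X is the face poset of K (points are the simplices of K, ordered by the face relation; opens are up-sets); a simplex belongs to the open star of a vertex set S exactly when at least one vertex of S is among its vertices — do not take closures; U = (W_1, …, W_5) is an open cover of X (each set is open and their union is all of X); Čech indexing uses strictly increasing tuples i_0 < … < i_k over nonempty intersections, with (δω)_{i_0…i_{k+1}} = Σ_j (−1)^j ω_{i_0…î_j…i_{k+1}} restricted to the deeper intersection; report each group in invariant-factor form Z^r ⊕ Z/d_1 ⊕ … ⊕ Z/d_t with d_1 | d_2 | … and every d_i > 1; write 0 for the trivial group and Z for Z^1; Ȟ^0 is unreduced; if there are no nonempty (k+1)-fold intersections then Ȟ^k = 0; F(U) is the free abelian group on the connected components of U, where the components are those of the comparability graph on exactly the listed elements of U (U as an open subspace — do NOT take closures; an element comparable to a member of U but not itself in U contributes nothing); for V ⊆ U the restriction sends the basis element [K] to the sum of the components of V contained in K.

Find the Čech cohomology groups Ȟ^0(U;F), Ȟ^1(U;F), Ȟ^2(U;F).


Ȟ^0 ≅ Z; Ȟ^1 ≅ Z; Ȟ^2 ≅ 0

nerve of the cover:
  W1={{p},{v},{p,s},{p,t},{s,v}} W2={{r},{u},{v},{q,u},{r,s},{s,u},{s,v},{t,u},{s,t,u}} W3={{p},{q},{s},{u},{p,s},{p,t},{q,s},{q,t},{q,u},{r,s},{s,t},{s,u},{s,v},{t,u},{q,s,t},{s,t,u}} W4={{s},{p,s},{q,s},{r,s},{s,t},{s,u},{s,v},{q,s,t},{s,t,u}} W5={{t},{u},{p,t},{q,t},{q,u},{s,t},{s,u},{t,u},{q,s,t},{s,t,u}}
  W12={{v},{s,v}} W13={{p},{p,s},{p,t},{s,v}} W14={{p,s},{s,v}} W15={{p,t}} W23={{u},{q,u},{r,s},{s,u},{s,v},{t,u},{s,t,u}} W24={{r,s},{s,u},{s,v},{s,t,u}} W25={{u},{q,u},{s,u},{t,u},{s,t,u}} W34={{s},{p,s},{q,s},{r,s},{s,t},{s,u},{s,v},{q,s,t},{s,t,u}} W35={{u},{p,t},{q,t},{q,u},{s,t},{s,u},{t,u},{q,s,t},{s,t,u}} W45={{s,t},{s,u},{q,s,t},{s,t,u}}
  W123={{s,v}} W124={{s,v}} W134={{p,s},{s,v}} W135={{p,t}} W234={{r,s},{s,u},{s,v},{s,t,u}} W235={{u},{q,u},{s,u},{t,u},{s,t,u}} W245={{s,u},{s,t,u}} W345={{s,t},{s,u},{q,s,t},{s,t,u}}
  W1234={{s,v}} W2345={{s,u},{s,t,u}}
components per intersection:
  W1: {{p},{p,s},{p,t}} {{v},{s,v}}
  W2: {{r},{r,s}} {{u},{q,u},{s,u},{t,u},{s,t,u}} {{v},{s,v}}
  W3: {{p},{q},{s},{u},{p,s},{p,t},{q,s},{q,t},{q,u},{r,s},{s,t},{s,u},{s,v},{t,u},{q,s,t},{s,t,u}}
  W4: {{s},{p,s},{q,s},{r,s},{s,t},{s,u},{s,v},{q,s,t},{s,t,u}}
  W5: {{t},{u},{p,t},{q,t},{q,u},{s,t},{s,u},{t,u},{q,s,t},{s,t,u}}
  W12: {{v},{s,v}}
  W13: {{p},{p,s},{p,t}} {{s,v}}
  W14: {{p,s}} {{s,v}}
  W15: {{p,t}}
  W23: {{u},{q,u},{s,u},{t,u},{s,t,u}} {{r,s}} {{s,v}}
  W24: {{r,s}} {{s,u},{s,t,u}} {{s,v}}
  W25: {{u},{q,u},{s,u},{t,u},{s,t,u}}
  W34: {{s},{p,s},{q,s},{r,s},{s,t},{s,u},{s,v},{q,s,t},{s,t,u}}
  W35: {{u},{q,t},{q,u},{s,t},{s,u},{t,u},{q,s,t},{s,t,u}} {{p,t}}
  W45: {{s,t},{s,u},{q,s,t},{s,t,u}}
  W123: {{s,v}}
  W124: {{s,v}}
  W134: {{p,s}} {{s,v}}
  W135: {{p,t}}
  W234: {{r,s}} {{s,u},{s,t,u}} {{s,v}}
  W235: {{u},{q,u},{s,u},{t,u},{s,t,u}}
  W245: {{s,u},{s,t,u}}
  W345: {{s,t},{s,u},{q,s,t},{s,t,u}}
  W1234: {{s,v}}
  W2345: {{s,u},{s,t,u}}
C dims 8,17,11,2; δ0: rk 7, SNF 1^7; δ1: rk 9, SNF 1^9; δ2: rk 2, SNF 1^2
Ȟ^0 = (8 − 7) − 0 = 1, so Ȟ^0 ≅ Z
Ȟ^1 = (17 − 9) − 7 = 1, so Ȟ^1 ≅ Z
Ȟ^2 = (11 − 2) − 9 = 0, so Ȟ^2 ≅ 0


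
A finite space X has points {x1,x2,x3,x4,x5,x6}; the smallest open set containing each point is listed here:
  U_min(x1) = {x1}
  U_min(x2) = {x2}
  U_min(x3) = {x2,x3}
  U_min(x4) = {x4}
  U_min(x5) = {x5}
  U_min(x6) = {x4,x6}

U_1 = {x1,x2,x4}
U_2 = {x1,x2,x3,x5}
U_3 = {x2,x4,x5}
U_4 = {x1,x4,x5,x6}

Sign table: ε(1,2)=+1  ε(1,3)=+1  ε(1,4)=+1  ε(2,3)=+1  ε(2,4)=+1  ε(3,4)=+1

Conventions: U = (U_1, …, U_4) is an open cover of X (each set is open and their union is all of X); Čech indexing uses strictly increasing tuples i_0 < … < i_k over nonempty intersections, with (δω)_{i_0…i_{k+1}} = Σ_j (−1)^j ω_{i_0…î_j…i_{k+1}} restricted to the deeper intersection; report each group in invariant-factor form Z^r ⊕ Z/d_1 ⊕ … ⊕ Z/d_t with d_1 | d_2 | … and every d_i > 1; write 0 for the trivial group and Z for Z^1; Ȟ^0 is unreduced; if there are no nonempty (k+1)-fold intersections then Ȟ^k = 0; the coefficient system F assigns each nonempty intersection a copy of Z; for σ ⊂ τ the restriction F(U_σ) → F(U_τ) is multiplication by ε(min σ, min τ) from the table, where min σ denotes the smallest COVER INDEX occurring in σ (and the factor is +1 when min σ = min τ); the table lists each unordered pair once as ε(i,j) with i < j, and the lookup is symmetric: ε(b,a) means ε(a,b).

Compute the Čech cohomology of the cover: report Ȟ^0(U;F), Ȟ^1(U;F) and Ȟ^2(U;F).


Ȟ^0 = Z, Ȟ^1 = 0 and Ȟ^2 = Z

nerve simplices:
  U12={x1,x2} U13={x2,x4} U14={x1,x4} U23={x2,x5} U24={x1,x5} U34={x4,x5}
  U123={x2} U124={x1} U134={x4} U234={x5}
C dims 4,6,4; δ0: rk 3, SNF 1^3; δ1: rk 3, SNF 1^3
degree 0: 4−3−0 = 1 → Ȟ^0 ≅ Z
degree 1: 6−3−3 = 0 → Ȟ^1 ≅ 0
degree 2: 4−0−3 = 1 → Ȟ^2 ≅ Z


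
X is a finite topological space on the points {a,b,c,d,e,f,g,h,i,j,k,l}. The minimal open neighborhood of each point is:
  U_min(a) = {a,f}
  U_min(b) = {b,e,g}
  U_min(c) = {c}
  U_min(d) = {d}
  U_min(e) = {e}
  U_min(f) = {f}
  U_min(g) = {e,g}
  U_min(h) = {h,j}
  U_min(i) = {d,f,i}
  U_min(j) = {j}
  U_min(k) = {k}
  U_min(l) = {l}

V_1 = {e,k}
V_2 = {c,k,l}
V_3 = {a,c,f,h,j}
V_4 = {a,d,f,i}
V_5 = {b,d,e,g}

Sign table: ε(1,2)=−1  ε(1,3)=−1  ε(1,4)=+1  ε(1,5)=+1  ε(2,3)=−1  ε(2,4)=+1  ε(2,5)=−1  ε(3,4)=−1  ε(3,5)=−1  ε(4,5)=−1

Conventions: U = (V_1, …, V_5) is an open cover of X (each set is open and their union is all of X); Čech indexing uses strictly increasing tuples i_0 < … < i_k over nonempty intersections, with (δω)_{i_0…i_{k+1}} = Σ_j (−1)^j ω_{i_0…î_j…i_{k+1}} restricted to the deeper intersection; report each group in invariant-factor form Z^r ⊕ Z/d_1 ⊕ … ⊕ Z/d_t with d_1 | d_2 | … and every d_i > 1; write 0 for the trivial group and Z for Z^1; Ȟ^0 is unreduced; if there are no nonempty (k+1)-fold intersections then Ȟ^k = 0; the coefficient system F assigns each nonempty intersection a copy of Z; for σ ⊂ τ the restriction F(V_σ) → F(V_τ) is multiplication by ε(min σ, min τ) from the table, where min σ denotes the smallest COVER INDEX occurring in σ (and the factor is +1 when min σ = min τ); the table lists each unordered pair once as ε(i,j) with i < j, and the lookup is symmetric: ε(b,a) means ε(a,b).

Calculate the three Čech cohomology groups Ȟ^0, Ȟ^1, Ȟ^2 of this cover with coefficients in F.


Ȟ^0(U;F) ≅ Z, Ȟ^1(U;F) ≅ Z and Ȟ^2(U;F) ≅ 0

nonempty overlaps:
  V12={k} V15={e} V23={c} V34={a,f} V45={d}
C dims 5,5; δ0: rk 4, SNF 1^4
degree 0: 5−4−0 = 1 → Ȟ^0 ≅ Z
degree 1: 5−0−4 = 1 → Ȟ^1 ≅ Z
degree 2: 0−0−0 = 0 → Ȟ^2 ≅ 0


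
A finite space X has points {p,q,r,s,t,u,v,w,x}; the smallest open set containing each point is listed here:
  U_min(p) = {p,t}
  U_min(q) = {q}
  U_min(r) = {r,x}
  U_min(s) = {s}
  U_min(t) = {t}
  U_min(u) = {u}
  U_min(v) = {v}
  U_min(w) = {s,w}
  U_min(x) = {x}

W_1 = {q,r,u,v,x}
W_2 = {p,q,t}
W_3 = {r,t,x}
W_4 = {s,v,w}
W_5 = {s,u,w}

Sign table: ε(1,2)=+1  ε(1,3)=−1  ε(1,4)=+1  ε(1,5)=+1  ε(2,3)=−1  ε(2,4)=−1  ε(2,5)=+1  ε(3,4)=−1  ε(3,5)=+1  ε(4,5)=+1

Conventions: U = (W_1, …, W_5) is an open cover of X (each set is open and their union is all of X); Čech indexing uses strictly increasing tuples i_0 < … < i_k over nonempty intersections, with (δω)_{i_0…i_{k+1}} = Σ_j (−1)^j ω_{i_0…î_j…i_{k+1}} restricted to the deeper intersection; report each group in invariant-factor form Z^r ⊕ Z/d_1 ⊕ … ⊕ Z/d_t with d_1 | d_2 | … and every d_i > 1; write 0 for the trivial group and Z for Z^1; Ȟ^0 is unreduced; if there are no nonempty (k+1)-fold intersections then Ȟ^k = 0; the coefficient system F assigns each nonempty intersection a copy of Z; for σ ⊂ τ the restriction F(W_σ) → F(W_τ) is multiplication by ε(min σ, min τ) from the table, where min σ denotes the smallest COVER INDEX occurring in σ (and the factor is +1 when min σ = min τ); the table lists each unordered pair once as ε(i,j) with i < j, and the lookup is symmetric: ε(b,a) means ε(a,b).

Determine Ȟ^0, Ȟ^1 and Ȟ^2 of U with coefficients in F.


nonempty overlaps:
  W12={q} W13={r,x} W14={v} W15={u} W23={t} W45={s,w}
C dims 5,6; δ0: rk 4, SNF 1^4
degree 0: 5−4−0 = 1 → Ȟ^0 ≅ Z
degree 1: 6−0−4 = 2 → Ȟ^1 ≅ Z^2
degree 2: 0−0−0 = 0 → Ȟ^2 ≅ 0

Ȟ^0(U;F) ≅ Z; Ȟ^1(U;F) ≅ Z^2; Ȟ^2(U;F) ≅ 0


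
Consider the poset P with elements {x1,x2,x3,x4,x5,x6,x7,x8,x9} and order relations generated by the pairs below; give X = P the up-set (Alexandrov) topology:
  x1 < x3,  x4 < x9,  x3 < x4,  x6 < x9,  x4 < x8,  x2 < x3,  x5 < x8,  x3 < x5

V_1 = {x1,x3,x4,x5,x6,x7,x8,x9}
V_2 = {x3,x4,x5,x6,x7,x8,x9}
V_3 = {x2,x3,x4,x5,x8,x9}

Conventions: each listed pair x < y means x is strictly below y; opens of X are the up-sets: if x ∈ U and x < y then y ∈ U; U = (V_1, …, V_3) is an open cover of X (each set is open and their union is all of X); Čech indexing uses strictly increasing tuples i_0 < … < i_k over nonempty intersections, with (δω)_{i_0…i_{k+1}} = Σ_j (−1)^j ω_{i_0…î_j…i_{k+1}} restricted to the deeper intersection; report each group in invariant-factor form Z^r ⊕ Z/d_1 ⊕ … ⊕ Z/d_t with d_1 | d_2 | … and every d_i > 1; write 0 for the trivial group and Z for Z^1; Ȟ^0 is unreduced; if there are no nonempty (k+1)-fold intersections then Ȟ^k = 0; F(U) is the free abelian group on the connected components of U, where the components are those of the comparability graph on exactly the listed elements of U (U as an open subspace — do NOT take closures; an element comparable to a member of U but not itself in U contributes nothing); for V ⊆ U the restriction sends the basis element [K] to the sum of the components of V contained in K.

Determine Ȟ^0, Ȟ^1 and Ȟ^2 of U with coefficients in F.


nerve simplices:
  V12={x3,x4,x5,x6,x7,x8,x9} V13={x3,x4,x5,x8,x9} V23={x3,x4,x5,x8,x9}
  V123={x3,x4,x5,x8,x9}
components per intersection:
  V1: {x1,x3,x4,x5,x6,x8,x9} {x7}
  V2: {x3,x4,x5,x6,x8,x9} {x7}
  V3: {x2,x3,x4,x5,x8,x9}
  V12: {x3,x4,x5,x6,x8,x9} {x7}
  V13: {x3,x4,x5,x8,x9}
  V23: {x3,x4,x5,x8,x9}
  V123: {x3,x4,x5,x8,x9}
C dims 5,4,1; δ0: rk 3, SNF 1^3; δ1: rk 1, SNF 1^1
degree 0: 5−3−0 = 2 → Ȟ^0 ≅ Z^2
degree 1: 4−1−3 = 0 → Ȟ^1 ≅ 0
degree 2: 1−0−1 = 0 → Ȟ^2 ≅ 0

Ȟ^0(U;F) ≅ Z^2; Ȟ^1(U;F) ≅ 0; Ȟ^2(U;F) ≅ 0


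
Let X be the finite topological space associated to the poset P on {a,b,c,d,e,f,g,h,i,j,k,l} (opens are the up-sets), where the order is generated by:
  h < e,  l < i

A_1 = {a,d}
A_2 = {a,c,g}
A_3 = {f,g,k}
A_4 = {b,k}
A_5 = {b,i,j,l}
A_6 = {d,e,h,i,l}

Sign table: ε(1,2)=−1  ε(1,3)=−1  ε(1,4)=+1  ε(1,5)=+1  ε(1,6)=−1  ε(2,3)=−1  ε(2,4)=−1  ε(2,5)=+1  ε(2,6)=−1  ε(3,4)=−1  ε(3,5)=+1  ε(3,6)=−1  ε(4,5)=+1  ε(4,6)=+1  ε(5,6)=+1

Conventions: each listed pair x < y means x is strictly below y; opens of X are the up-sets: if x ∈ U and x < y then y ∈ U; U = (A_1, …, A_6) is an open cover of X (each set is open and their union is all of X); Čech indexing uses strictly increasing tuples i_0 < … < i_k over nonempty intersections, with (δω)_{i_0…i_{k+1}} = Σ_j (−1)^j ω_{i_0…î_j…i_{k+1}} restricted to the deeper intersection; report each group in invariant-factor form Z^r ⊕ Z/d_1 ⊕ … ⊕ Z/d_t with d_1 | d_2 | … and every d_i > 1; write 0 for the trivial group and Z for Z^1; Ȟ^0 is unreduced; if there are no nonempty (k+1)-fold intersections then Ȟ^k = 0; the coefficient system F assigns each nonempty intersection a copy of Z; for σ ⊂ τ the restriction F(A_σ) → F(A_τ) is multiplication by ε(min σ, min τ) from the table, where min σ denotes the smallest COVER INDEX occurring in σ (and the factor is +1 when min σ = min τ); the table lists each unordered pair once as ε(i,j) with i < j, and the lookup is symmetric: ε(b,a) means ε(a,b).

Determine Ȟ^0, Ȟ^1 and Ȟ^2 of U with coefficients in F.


nonempty overlaps:
  A12={a} A16={d} A23={g} A34={k} A45={b} A56={i,l}
C dims 6,6; δ0: rk 5, SNF 1^5
degree 0: 6−5−0 = 1 → Ȟ^0 ≅ Z
degree 1: 6−0−5 = 1 → Ȟ^1 ≅ Z
degree 2: 0−0−0 = 0 → Ȟ^2 ≅ 0

Ȟ^0(U;F) ≅ Z,  Ȟ^1(U;F) ≅ Z,  Ȟ^2(U;F) ≅ 0


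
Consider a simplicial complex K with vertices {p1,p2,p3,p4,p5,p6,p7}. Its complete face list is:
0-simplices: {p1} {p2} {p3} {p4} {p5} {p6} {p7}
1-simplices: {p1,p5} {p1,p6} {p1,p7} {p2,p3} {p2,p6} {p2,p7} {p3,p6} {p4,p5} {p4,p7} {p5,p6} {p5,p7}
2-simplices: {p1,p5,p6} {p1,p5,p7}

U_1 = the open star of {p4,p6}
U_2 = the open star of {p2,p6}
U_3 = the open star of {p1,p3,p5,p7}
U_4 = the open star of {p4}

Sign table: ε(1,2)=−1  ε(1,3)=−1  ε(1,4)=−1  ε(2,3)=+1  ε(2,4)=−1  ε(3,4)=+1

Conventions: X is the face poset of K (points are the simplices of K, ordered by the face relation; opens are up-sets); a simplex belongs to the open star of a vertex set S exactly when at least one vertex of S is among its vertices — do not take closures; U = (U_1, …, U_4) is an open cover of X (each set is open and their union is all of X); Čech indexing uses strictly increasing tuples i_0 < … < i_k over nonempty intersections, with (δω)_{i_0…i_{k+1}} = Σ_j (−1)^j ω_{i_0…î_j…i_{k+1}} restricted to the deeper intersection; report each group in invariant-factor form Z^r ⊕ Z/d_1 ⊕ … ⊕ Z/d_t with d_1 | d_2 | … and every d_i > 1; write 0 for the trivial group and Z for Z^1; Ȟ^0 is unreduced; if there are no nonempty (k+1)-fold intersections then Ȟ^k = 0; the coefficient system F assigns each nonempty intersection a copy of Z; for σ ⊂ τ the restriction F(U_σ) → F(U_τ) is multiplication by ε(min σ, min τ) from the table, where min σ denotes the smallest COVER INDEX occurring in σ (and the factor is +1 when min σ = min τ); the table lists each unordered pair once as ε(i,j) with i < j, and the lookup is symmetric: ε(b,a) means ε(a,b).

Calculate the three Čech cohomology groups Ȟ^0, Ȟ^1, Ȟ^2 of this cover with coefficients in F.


Ȟ^0 ≅ Z; Ȟ^1 ≅ 0; Ȟ^2 ≅ 0

nerve simplices:
  U1={{p4},{p6},{p1,p6},{p2,p6},{p3,p6},{p4,p5},{p4,p7},{p5,p6},{p1,p5,p6}} U2={{p2},{p6},{p1,p6},{p2,p3},{p2,p6},{p2,p7},{p3,p6},{p5,p6},{p1,p5,p6}} U3={{p1},{p3},{p5},{p7},{p1,p5},{p1,p6},{p1,p7},{p2,p3},{p2,p7},{p3,p6},{p4,p5},{p4,p7},{p5,p6},{p5,p7},{p1,p5,p6},{p1,p5,p7}} U4={{p4},{p4,p5},{p4,p7}}
  U12={{p6},{p1,p6},{p2,p6},{p3,p6},{p5,p6},{p1,p5,p6}} U13={{p1,p6},{p3,p6},{p4,p5},{p4,p7},{p5,p6},{p1,p5,p6}} U14={{p4},{p4,p5},{p4,p7}} U23={{p1,p6},{p2,p3},{p2,p7},{p3,p6},{p5,p6},{p1,p5,p6}} U34={{p4,p5},{p4,p7}}
  U123={{p1,p6},{p3,p6},{p5,p6},{p1,p5,p6}} U134={{p4,p5},{p4,p7}}
C dims 4,5,2; δ0: rk 3, SNF 1^3; δ1: rk 2, SNF 1^2
degree 0: 4−3−0 = 1 → Ȟ^0 ≅ Z
degree 1: 5−2−3 = 0 → Ȟ^1 ≅ 0
degree 2: 2−0−2 = 0 → Ȟ^2 ≅ 0


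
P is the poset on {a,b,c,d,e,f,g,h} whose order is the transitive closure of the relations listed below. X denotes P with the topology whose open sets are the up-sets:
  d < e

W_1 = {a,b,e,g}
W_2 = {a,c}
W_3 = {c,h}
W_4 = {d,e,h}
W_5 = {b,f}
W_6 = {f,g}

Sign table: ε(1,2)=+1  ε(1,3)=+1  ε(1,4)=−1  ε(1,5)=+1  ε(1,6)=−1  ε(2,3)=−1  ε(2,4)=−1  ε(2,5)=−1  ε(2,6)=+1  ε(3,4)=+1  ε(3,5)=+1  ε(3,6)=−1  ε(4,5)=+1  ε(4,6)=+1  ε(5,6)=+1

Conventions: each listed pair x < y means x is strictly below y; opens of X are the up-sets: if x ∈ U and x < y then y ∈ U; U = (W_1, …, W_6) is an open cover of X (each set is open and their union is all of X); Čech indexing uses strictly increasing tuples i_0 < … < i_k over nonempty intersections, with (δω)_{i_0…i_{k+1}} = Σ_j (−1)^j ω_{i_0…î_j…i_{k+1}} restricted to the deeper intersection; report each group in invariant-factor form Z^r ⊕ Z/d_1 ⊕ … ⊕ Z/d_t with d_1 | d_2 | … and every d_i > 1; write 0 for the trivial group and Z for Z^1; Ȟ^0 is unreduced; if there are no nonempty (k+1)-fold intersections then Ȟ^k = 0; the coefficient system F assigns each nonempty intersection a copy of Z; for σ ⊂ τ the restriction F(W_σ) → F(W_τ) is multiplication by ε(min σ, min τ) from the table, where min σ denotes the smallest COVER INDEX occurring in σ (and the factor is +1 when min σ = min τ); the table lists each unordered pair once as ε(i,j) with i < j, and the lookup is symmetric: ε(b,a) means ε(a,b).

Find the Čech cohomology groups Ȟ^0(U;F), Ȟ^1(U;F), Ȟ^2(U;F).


intersection data:
  W12={a} W14={e} W15={b} W16={g} W23={c} W34={h} W56={f}
C dims 6,7; δ0: rk 6, SNF 1^5·2
Ȟ^0 = (6 − 6) − 0 = 0, so Ȟ^0 ≅ 0
Ȟ^1 = (7 − 0) − 6 = 1 plus torsion [2], so Ȟ^1 ≅ Z ⊕ Z/2
Ȟ^2 = (0 − 0) − 0 = 0, so Ȟ^2 ≅ 0

Ȟ^0(U;F) ≅ 0, Ȟ^1(U;F) ≅ Z ⊕ Z/2 and Ȟ^2(U;F) ≅ 0


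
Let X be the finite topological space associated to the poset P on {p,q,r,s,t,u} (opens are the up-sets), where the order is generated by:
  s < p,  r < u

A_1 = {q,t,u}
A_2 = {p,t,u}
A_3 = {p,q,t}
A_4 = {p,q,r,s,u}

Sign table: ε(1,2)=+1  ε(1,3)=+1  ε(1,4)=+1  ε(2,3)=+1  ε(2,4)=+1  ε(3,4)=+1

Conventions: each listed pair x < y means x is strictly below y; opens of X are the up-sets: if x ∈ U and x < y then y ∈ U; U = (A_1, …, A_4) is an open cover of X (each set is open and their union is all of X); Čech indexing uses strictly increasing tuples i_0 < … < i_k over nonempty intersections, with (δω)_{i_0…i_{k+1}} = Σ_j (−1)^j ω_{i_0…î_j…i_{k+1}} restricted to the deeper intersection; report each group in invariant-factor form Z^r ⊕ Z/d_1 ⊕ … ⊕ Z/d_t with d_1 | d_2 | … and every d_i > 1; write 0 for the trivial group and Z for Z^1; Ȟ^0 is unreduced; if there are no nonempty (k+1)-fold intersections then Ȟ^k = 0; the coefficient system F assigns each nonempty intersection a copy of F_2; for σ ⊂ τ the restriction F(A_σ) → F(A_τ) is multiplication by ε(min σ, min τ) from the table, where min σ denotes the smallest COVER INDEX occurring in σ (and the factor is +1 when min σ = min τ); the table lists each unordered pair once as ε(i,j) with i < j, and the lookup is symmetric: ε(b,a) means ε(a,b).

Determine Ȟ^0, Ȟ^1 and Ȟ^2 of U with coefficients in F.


Ȟ^0 = Z/2, Ȟ^1 = 0, Ȟ^2 = Z/2

nerve of the cover:
  A12={t,u} A13={q,t} A14={q,u} A23={p,t} A24={p,u} A34={p,q}
  A123={t} A124={u} A134={q} A234={p}
C dims 4,6,4; δ0: rk_F2 3; δ1: rk_F2 3
Ȟ^0 = (4 − 3) − 0 = 1, so Ȟ^0 ≅ Z/2
Ȟ^1 = (6 − 3) − 3 = 0, so Ȟ^1 ≅ 0
Ȟ^2 = (4 − 0) − 3 = 1, so Ȟ^2 ≅ Z/2


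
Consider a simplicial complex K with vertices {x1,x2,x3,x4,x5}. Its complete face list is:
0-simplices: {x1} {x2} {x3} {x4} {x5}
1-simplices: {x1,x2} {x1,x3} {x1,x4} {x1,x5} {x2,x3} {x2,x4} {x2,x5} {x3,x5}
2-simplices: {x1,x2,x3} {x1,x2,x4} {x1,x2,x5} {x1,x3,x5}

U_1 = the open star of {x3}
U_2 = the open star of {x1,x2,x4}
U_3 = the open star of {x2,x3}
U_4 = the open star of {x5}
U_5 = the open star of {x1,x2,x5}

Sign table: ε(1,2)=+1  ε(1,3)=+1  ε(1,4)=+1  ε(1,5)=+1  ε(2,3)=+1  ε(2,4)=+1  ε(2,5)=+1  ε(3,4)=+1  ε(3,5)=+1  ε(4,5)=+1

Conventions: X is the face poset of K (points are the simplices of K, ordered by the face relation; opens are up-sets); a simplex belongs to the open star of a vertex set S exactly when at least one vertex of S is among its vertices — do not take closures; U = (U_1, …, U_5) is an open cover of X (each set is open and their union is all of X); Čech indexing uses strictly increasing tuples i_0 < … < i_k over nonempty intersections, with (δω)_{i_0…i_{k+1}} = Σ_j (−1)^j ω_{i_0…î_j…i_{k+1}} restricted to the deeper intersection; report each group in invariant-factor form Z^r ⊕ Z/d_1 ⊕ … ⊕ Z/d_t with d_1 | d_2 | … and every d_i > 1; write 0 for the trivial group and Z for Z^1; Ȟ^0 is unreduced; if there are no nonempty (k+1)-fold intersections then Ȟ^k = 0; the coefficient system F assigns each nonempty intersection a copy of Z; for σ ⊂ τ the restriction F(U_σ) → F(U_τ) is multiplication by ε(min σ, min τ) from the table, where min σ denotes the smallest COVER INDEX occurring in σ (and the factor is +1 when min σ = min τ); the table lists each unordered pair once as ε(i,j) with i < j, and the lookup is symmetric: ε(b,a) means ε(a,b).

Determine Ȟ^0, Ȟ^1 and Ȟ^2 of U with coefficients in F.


nerve simplices:
  U1={{x3},{x1,x3},{x2,x3},{x3,x5},{x1,x2,x3},{x1,x3,x5}} U2={{x1},{x2},{x4},{x1,x2},{x1,x3},{x1,x4},{x1,x5},{x2,x3},{x2,x4},{x2,x5},{x1,x2,x3},{x1,x2,x4},{x1,x2,x5},{x1,x3,x5}} U3={{x2},{x3},{x1,x2},{x1,x3},{x2,x3},{x2,x4},{x2,x5},{x3,x5},{x1,x2,x3},{x1,x2,x4},{x1,x2,x5},{x1,x3,x5}} U4={{x5},{x1,x5},{x2,x5},{x3,x5},{x1,x2,x5},{x1,x3,x5}} U5={{x1},{x2},{x5},{x1,x2},{x1,x3},{x1,x4},{x1,x5},{x2,x3},{x2,x4},{x2,x5},{x3,x5},{x1,x2,x3},{x1,x2,x4},{x1,x2,x5},{x1,x3,x5}}
  U12={{x1,x3},{x2,x3},{x1,x2,x3},{x1,x3,x5}} U13={{x3},{x1,x3},{x2,x3},{x3,x5},{x1,x2,x3},{x1,x3,x5}} U14={{x3,x5},{x1,x3,x5}} U15={{x1,x3},{x2,x3},{x3,x5},{x1,x2,x3},{x1,x3,x5}} U23={{x2},{x1,x2},{x1,x3},{x2,x3},{x2,x4},{x2,x5},{x1,x2,x3},{x1,x2,x4},{x1,x2,x5},{x1,x3,x5}} U24={{x1,x5},{x2,x5},{x1,x2,x5},{x1,x3,x5}} U25={{x1},{x2},{x1,x2},{x1,x3},{x1,x4},{x1,x5},{x2,x3},{x2,x4},{x2,x5},{x1,x2,x3},{x1,x2,x4},{x1,x2,x5},{x1,x3,x5}} U34={{x2,x5},{x3,x5},{x1,x2,x5},{x1,x3,x5}} U35={{x2},{x1,x2},{x1,x3},{x2,x3},{x2,x4},{x2,x5},{x3,x5},{x1,x2,x3},{x1,x2,x4},{x1,x2,x5},{x1,x3,x5}} U45={{x5},{x1,x5},{x2,x5},{x3,x5},{x1,x2,x5},{x1,x3,x5}}
  U123={{x1,x3},{x2,x3},{x1,x2,x3},{x1,x3,x5}} U124={{x1,x3,x5}} U125={{x1,x3},{x2,x3},{x1,x2,x3},{x1,x3,x5}} U134={{x3,x5},{x1,x3,x5}} U135={{x1,x3},{x2,x3},{x3,x5},{x1,x2,x3},{x1,x3,x5}} U145={{x3,x5},{x1,x3,x5}} U234={{x2,x5},{x1,x2,x5},{x1,x3,x5}} U235={{x2},{x1,x2},{x1,x3},{x2,x3},{x2,x4},{x2,x5},{x1,x2,x3},{x1,x2,x4},{x1,x2,x5},{x1,x3,x5}} U245={{x1,x5},{x2,x5},{x1,x2,x5},{x1,x3,x5}} U345={{x2,x5},{x3,x5},{x1,x2,x5},{x1,x3,x5}}
  U1234={{x1,x3,x5}} U1235={{x1,x3},{x2,x3},{x1,x2,x3},{x1,x3,x5}} U1245={{x1,x3,x5}} U1345={{x3,x5},{x1,x3,x5}} U2345={{x2,x5},{x1,x2,x5},{x1,x3,x5}}
  U12345={{x1,x3,x5}}
C dims 5,10,10,5; δ0: rk 4, SNF 1^4; δ1: rk 6, SNF 1^6; δ2: rk 4, SNF 1^4
degree 0: 5−4−0 = 1 → Ȟ^0 ≅ Z
degree 1: 10−6−4 = 0 → Ȟ^1 ≅ 0
degree 2: 10−4−6 = 0 → Ȟ^2 ≅ 0

Ȟ^0(U;F) ≅ Z; Ȟ^1(U;F) ≅ 0; Ȟ^2(U;F) ≅ 0


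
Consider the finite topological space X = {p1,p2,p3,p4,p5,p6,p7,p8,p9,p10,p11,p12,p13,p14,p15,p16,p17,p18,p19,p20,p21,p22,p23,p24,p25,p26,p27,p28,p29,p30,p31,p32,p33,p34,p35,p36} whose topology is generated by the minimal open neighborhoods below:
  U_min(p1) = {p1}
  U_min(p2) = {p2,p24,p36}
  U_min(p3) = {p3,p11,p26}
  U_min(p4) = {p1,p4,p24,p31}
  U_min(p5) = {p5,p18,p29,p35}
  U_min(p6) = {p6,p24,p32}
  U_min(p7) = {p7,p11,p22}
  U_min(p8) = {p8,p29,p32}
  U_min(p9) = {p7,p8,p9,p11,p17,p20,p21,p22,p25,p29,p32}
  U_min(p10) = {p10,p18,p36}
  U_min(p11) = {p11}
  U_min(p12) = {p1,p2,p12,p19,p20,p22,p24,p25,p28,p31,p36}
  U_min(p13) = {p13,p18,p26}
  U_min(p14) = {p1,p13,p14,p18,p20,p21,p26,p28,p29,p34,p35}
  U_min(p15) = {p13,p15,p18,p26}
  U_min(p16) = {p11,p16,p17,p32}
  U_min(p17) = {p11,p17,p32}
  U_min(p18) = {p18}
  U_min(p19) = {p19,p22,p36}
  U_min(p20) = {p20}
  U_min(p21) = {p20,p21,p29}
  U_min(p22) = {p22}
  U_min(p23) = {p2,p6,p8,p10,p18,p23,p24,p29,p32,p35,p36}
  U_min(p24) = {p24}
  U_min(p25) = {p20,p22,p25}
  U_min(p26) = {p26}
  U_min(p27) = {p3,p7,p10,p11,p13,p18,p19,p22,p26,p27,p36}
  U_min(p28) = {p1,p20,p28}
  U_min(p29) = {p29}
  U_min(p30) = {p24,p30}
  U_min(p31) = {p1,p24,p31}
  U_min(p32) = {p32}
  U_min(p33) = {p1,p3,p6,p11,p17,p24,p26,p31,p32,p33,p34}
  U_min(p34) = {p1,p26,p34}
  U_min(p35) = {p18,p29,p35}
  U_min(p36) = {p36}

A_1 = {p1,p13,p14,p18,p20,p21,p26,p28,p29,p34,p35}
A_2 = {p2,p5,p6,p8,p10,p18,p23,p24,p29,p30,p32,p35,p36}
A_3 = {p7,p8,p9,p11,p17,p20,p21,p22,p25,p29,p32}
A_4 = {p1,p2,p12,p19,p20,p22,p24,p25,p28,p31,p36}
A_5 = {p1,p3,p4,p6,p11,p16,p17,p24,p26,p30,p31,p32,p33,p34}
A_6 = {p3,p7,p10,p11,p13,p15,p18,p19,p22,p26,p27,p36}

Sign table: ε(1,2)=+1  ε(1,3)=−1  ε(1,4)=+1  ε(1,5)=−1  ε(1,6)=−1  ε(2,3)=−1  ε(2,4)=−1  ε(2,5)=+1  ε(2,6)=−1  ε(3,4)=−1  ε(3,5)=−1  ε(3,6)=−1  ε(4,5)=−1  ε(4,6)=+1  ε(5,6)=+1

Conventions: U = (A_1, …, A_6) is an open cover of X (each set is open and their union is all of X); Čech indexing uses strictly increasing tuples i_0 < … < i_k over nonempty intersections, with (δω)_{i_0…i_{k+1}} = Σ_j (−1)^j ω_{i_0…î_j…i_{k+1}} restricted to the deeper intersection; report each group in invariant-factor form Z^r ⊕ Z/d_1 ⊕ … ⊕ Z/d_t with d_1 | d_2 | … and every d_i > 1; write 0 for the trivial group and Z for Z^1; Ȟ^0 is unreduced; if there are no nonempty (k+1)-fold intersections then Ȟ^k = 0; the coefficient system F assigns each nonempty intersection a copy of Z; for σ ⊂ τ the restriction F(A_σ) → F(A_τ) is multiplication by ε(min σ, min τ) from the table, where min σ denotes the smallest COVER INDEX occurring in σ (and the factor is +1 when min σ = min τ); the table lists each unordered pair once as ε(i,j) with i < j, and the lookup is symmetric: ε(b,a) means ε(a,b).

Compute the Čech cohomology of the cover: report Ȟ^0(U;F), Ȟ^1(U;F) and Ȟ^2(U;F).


nerve of the cover:
  A12={p18,p29,p35} A13={p20,p21,p29} A14={p1,p20,p28} A15={p1,p26,p34} A16={p13,p18,p26} A23={p8,p29,p32} A24={p2,p24,p36} A25={p6,p24,p30,p32} A26={p10,p18,p36} A34={p20,p22,p25} A35={p11,p17,p32} A36={p7,p11,p22} A45={p1,p24,p31} A46={p19,p22,p36} A56={p3,p11,p26}
  A123={p29} A126={p18} A134={p20} A145={p1} A156={p26} A235={p32} A245={p24} A246={p36} A346={p22} A356={p11}
C dims 6,15,10; δ0: rk 6, SNF 1^5·2; δ1: rk 9, SNF 1^9
Ȟ^0 = (6 − 6) − 0 = 0, so Ȟ^0 ≅ 0
Ȟ^1 = (15 − 9) − 6 = 0 plus torsion [2], so Ȟ^1 ≅ Z/2
Ȟ^2 = (10 − 0) − 9 = 1, so Ȟ^2 ≅ Z

Ȟ^0(U;F) ≅ 0, Ȟ^1(U;F) ≅ Z/2 and Ȟ^2(U;F) ≅ Z
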